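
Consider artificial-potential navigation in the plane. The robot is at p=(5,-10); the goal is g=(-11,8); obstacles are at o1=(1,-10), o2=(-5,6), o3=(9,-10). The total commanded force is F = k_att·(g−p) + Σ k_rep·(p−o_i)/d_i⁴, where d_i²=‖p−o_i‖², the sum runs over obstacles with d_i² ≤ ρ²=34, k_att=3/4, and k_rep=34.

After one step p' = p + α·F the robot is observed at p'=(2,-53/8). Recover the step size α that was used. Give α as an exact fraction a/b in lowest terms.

F_att = 3/4·(g−p) = 3/4·(-16,18) = (-12.0000,13.5000)
o1: d²=16 ≤ ρ²=34; F_rep = 34·(4,0)/16² = (0.5312,0.0000)
o2: d²=356 > ρ²=34 → inactive
o3: d²=16 ≤ ρ²=34; F_rep = 34·(-4,0)/16² = (-0.5312,0.0000)
F = F_att + ΣF_rep = (-12.0000,13.5000)
Δp = p'−p = (-3.0000,3.3750); α = Δx/Fx = (-3) / (-12) = 1/4
check: Δy/Fy = (27/8) / (27/2) = 1/4 ✓

α = 1/4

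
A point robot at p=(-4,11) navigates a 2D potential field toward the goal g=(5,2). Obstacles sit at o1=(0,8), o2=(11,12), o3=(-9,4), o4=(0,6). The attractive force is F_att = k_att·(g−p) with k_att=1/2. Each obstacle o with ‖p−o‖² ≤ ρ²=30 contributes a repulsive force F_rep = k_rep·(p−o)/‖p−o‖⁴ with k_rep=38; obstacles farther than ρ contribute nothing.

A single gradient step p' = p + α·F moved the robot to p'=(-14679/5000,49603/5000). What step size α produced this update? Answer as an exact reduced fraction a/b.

α = 1/4

F_att = 1/2·(g−p) = 1/2·(9,-9) = (4.5000,-4.5000)
o1: d²=25 ≤ ρ²=30; F_rep = 38·(-4,3)/25² = (-0.2432,0.1824)
o2: d²=226 > ρ²=30 → inactive
o3: d²=74 > ρ²=30 → inactive
o4: d²=41 > ρ²=30 → inactive
F = F_att + ΣF_rep = (4.2568,-4.3176)
Δp = p'−p = (1.0642,-1.0794); α = Δx/Fx = (5321/5000) / (5321/1250) = 1/4
check: Δy/Fy = (-5397/5000) / (-5397/1250) = 1/4 ✓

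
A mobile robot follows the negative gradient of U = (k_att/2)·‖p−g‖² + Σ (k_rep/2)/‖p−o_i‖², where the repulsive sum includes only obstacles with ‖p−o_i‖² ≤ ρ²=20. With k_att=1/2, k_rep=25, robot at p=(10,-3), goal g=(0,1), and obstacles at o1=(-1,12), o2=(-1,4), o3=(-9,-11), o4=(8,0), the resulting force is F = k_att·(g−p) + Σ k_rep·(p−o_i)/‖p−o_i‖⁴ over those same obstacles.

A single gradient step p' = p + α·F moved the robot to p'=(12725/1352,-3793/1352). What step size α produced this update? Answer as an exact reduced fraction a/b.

F_att = 1/2·(g−p) = 1/2·(-10,4) = (-5.0000,2.0000)
o1: d²=346 > ρ²=20 → inactive
o2: d²=170 > ρ²=20 → inactive
o3: d²=425 > ρ²=20 → inactive
o4: d²=13 ≤ ρ²=20; F_rep = 25·(2,-3)/13² = (0.2959,-0.4438)
F = F_att + ΣF_rep = (-4.7041,1.5562)
Δp = p'−p = (-0.5880,0.1945); α = Δx/Fx = (-795/1352) / (-795/169) = 1/8
check: Δy/Fy = (263/1352) / (263/169) = 1/8 ✓

α = 1/8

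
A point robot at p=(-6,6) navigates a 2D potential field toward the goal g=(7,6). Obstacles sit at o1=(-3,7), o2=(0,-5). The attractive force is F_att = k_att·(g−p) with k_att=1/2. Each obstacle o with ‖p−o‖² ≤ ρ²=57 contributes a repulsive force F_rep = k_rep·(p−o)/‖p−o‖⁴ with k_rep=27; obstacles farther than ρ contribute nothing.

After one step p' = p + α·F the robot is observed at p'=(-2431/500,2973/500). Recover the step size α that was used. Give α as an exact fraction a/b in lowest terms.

α = 1/5

F_att = 1/2·(g−p) = 1/2·(13,0) = (6.5000,0.0000)
o1: d²=10 ≤ ρ²=57; F_rep = 27·(-3,-1)/10² = (-0.8100,-0.2700)
o2: d²=157 > ρ²=57 → inactive
F = F_att + ΣF_rep = (5.6900,-0.2700)
Δp = p'−p = (1.1380,-0.0540); α = Δx/Fx = (569/500) / (569/100) = 1/5
check: Δy/Fy = (-27/500) / (-27/100) = 1/5 ✓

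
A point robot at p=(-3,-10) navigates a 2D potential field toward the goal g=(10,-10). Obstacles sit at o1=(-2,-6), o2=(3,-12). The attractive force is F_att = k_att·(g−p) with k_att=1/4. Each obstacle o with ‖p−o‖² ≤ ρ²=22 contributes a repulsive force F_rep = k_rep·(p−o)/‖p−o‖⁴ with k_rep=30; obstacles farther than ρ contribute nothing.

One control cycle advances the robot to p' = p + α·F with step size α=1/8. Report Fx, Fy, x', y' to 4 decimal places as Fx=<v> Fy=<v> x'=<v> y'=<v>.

Fx=3.1462 Fy=-0.4152 x'=-2.6067 y'=-10.0519

F_att = 1/4·(g−p) = 1/4·(13,0) = (3.2500,0.0000)
o1: d²=17 ≤ ρ²=22; F_rep = 30·(-1,-4)/17² = (-0.1038,-0.4152)
o2: d²=40 > ρ²=22 → inactive
F = F_att + ΣF_rep = (3.1462,-0.4152)
p' = p + 1/8·F = (-2.6067,-10.0519)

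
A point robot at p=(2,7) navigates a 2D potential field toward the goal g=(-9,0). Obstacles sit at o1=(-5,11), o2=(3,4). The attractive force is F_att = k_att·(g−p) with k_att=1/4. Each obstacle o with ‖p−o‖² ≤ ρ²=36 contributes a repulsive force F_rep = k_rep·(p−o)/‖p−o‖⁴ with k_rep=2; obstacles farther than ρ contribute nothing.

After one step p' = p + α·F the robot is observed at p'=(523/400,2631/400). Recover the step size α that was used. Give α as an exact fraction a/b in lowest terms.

α = 1/4

F_att = 1/4·(g−p) = 1/4·(-11,-7) = (-2.7500,-1.7500)
o1: d²=65 > ρ²=36 → inactive
o2: d²=10 ≤ ρ²=36; F_rep = 2·(-1,3)/10² = (-0.0200,0.0600)
F = F_att + ΣF_rep = (-2.7700,-1.6900)
Δp = p'−p = (-0.6925,-0.4225); α = Δx/Fx = (-277/400) / (-277/100) = 1/4
check: Δy/Fy = (-169/400) / (-169/100) = 1/4 ✓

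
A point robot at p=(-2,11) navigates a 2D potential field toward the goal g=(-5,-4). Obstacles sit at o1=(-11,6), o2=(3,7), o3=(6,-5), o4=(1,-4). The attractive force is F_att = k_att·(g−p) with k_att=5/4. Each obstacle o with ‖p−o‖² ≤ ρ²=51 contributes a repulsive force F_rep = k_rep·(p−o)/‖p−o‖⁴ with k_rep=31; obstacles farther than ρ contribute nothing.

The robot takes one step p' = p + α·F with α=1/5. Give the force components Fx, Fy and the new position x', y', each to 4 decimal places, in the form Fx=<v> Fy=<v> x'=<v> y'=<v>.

Fx=-3.8422 Fy=-18.6762 x'=-2.7684 y'=7.2648

F_att = 5/4·(g−p) = 5/4·(-3,-15) = (-3.7500,-18.7500)
o1: d²=106 > ρ²=51 → inactive
o2: d²=41 ≤ ρ²=51; F_rep = 31·(-5,4)/41² = (-0.0922,0.0738)
o3: d²=320 > ρ²=51 → inactive
o4: d²=234 > ρ²=51 → inactive
F = F_att + ΣF_rep = (-3.8422,-18.6762)
p' = p + 1/5·F = (-2.7684,7.2648)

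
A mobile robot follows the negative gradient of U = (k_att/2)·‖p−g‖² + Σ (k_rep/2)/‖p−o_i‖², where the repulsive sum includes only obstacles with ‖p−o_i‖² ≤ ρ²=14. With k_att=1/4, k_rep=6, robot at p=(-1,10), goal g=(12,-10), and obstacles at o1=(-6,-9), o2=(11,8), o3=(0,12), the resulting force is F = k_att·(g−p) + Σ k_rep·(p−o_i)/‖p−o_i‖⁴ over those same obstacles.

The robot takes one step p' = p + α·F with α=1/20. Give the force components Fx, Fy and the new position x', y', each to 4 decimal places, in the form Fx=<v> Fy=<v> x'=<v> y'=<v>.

F_att = 1/4·(g−p) = 1/4·(13,-20) = (3.2500,-5.0000)
o1: d²=386 > ρ²=14 → inactive
o2: d²=148 > ρ²=14 → inactive
o3: d²=5 ≤ ρ²=14; F_rep = 6·(-1,-2)/5² = (-0.2400,-0.4800)
F = F_att + ΣF_rep = (3.0100,-5.4800)
p' = p + 1/20·F = (-0.8495,9.7260)

Fx=3.0100 Fy=-5.4800 x'=-0.8495 y'=9.7260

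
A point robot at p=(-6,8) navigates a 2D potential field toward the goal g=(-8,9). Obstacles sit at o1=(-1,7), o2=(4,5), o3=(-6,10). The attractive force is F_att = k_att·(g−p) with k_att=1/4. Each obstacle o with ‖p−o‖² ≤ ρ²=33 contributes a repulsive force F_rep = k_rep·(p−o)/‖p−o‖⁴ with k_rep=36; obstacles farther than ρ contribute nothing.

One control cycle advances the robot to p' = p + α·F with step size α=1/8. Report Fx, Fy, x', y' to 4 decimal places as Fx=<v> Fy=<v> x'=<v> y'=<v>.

Fx=-0.7663 Fy=-4.1967 x'=-6.0958 y'=7.4754

F_att = 1/4·(g−p) = 1/4·(-2,1) = (-0.5000,0.2500)
o1: d²=26 ≤ ρ²=33; F_rep = 36·(-5,1)/26² = (-0.2663,0.0533)
o2: d²=109 > ρ²=33 → inactive
o3: d²=4 ≤ ρ²=33; F_rep = 36·(0,-2)/4² = (0.0000,-4.5000)
F = F_att + ΣF_rep = (-0.7663,-4.1967)
p' = p + 1/8·F = (-6.0958,7.4754)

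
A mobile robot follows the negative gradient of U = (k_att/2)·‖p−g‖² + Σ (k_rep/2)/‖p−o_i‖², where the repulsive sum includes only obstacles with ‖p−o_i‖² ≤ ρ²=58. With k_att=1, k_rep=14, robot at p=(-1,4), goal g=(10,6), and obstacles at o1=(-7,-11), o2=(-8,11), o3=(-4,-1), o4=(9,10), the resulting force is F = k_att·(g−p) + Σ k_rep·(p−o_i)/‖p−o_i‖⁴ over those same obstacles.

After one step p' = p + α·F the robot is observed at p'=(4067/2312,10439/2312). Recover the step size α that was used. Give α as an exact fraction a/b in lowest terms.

F_att = 1·(g−p) = 1·(11,2) = (11.0000,2.0000)
o1: d²=261 > ρ²=58 → inactive
o2: d²=98 > ρ²=58 → inactive
o3: d²=34 ≤ ρ²=58; F_rep = 14·(3,5)/34² = (0.0363,0.0606)
o4: d²=136 > ρ²=58 → inactive
F = F_att + ΣF_rep = (11.0363,2.0606)
Δp = p'−p = (2.7591,0.5151); α = Δx/Fx = (6379/2312) / (6379/578) = 1/4
check: Δy/Fy = (1191/2312) / (1191/578) = 1/4 ✓

α = 1/4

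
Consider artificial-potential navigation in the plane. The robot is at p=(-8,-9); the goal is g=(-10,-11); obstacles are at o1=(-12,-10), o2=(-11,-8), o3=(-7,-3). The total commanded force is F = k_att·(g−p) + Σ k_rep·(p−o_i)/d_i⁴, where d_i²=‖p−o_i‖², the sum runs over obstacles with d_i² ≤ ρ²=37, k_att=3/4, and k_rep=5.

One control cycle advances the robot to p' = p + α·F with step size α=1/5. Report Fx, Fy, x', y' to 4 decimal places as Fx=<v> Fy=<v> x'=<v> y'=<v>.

Fx=-1.2844 Fy=-1.5546 x'=-8.2569 y'=-9.3109

F_att = 3/4·(g−p) = 3/4·(-2,-2) = (-1.5000,-1.5000)
o1: d²=17 ≤ ρ²=37; F_rep = 5·(4,1)/17² = (0.0692,0.0173)
o2: d²=10 ≤ ρ²=37; F_rep = 5·(3,-1)/10² = (0.1500,-0.0500)
o3: d²=37 ≤ ρ²=37; F_rep = 5·(-1,-6)/37² = (-0.0037,-0.0219)
F = F_att + ΣF_rep = (-1.2844,-1.5546)
p' = p + 1/5·F = (-8.2569,-9.3109)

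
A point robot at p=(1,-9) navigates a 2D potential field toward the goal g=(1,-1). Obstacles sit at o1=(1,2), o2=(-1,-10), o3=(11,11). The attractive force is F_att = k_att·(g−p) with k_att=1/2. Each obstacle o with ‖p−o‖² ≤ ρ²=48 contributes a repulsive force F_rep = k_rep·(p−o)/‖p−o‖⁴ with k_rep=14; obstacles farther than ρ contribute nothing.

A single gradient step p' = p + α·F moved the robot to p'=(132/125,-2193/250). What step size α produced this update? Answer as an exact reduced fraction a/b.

F_att = 1/2·(g−p) = 1/2·(0,8) = (0.0000,4.0000)
o1: d²=121 > ρ²=48 → inactive
o2: d²=5 ≤ ρ²=48; F_rep = 14·(2,1)/5² = (1.1200,0.5600)
o3: d²=500 > ρ²=48 → inactive
F = F_att + ΣF_rep = (1.1200,4.5600)
Δp = p'−p = (0.0560,0.2280); α = Δx/Fx = (7/125) / (28/25) = 1/20
check: Δy/Fy = (57/250) / (114/25) = 1/20 ✓

α = 1/20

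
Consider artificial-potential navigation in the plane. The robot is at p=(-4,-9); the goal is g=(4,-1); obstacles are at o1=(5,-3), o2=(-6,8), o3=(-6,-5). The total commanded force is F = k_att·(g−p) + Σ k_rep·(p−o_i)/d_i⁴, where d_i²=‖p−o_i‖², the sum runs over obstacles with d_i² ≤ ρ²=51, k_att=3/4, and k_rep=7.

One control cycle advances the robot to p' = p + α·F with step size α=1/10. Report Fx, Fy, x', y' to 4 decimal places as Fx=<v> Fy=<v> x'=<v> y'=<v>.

Fx=6.0350 Fy=5.9300 x'=-3.3965 y'=-8.4070

F_att = 3/4·(g−p) = 3/4·(8,8) = (6.0000,6.0000)
o1: d²=117 > ρ²=51 → inactive
o2: d²=293 > ρ²=51 → inactive
o3: d²=20 ≤ ρ²=51; F_rep = 7·(2,-4)/20² = (0.0350,-0.0700)
F = F_att + ΣF_rep = (6.0350,5.9300)
p' = p + 1/10·F = (-3.3965,-8.4070)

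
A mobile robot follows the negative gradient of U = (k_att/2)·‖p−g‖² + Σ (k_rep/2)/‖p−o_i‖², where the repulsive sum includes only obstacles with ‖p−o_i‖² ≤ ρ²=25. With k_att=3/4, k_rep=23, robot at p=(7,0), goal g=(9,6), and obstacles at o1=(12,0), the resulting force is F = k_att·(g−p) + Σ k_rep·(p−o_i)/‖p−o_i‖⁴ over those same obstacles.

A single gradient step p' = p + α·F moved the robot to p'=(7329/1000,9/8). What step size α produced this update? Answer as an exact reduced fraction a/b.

α = 1/4

F_att = 3/4·(g−p) = 3/4·(2,6) = (1.5000,4.5000)
o1: d²=25 ≤ ρ²=25; F_rep = 23·(-5,0)/25² = (-0.1840,0.0000)
F = F_att + ΣF_rep = (1.3160,4.5000)
Δp = p'−p = (0.3290,1.1250); α = Δx/Fx = (329/1000) / (329/250) = 1/4
check: Δy/Fy = (9/8) / (9/2) = 1/4 ✓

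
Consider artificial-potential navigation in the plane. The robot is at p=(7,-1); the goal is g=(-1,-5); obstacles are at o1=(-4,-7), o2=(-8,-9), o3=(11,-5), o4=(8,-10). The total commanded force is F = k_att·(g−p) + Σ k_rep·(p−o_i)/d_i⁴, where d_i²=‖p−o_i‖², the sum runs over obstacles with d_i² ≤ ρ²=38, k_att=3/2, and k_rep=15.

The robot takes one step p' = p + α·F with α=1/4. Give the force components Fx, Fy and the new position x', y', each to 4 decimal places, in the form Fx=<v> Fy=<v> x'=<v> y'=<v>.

F_att = 3/2·(g−p) = 3/2·(-8,-4) = (-12.0000,-6.0000)
o1: d²=157 > ρ²=38 → inactive
o2: d²=289 > ρ²=38 → inactive
o3: d²=32 ≤ ρ²=38; F_rep = 15·(-4,4)/32² = (-0.0586,0.0586)
o4: d²=82 > ρ²=38 → inactive
F = F_att + ΣF_rep = (-12.0586,-5.9414)
p' = p + 1/4·F = (3.9854,-2.4854)

Fx=-12.0586 Fy=-5.9414 x'=3.9854 y'=-2.4854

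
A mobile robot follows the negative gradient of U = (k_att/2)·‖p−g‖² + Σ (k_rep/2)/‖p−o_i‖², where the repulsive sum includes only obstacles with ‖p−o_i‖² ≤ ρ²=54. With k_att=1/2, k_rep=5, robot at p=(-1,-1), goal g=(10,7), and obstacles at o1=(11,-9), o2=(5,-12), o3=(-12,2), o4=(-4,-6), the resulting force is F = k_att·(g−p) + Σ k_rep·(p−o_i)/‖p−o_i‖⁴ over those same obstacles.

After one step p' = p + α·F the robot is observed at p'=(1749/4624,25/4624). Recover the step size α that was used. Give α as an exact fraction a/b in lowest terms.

F_att = 1/2·(g−p) = 1/2·(11,8) = (5.5000,4.0000)
o1: d²=208 > ρ²=54 → inactive
o2: d²=157 > ρ²=54 → inactive
o3: d²=130 > ρ²=54 → inactive
o4: d²=34 ≤ ρ²=54; F_rep = 5·(3,5)/34² = (0.0130,0.0216)
F = F_att + ΣF_rep = (5.5130,4.0216)
Δp = p'−p = (1.3782,1.0054); α = Δx/Fx = (6373/4624) / (6373/1156) = 1/4
check: Δy/Fy = (4649/4624) / (4649/1156) = 1/4 ✓

α = 1/4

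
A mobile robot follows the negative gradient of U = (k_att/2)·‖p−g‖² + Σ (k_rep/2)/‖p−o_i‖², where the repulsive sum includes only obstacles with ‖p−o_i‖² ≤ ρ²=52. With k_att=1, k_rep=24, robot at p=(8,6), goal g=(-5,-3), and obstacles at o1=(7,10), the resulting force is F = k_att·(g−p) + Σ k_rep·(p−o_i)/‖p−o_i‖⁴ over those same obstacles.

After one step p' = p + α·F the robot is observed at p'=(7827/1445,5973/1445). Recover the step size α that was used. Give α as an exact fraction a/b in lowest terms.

α = 1/5

F_att = 1·(g−p) = 1·(-13,-9) = (-13.0000,-9.0000)
o1: d²=17 ≤ ρ²=52; F_rep = 24·(1,-4)/17² = (0.0830,-0.3322)
F = F_att + ΣF_rep = (-12.9170,-9.3322)
Δp = p'−p = (-2.5834,-1.8664); α = Δx/Fx = (-3733/1445) / (-3733/289) = 1/5
check: Δy/Fy = (-2697/1445) / (-2697/289) = 1/5 ✓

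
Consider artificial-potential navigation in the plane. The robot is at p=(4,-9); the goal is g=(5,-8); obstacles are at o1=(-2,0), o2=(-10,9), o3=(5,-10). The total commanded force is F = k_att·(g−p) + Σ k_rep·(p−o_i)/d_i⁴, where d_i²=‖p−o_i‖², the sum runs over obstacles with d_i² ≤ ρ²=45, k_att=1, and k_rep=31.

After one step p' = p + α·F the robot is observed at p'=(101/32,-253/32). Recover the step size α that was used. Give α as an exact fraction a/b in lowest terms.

F_att = 1·(g−p) = 1·(1,1) = (1.0000,1.0000)
o1: d²=117 > ρ²=45 → inactive
o2: d²=520 > ρ²=45 → inactive
o3: d²=2 ≤ ρ²=45; F_rep = 31·(-1,1)/2² = (-7.7500,7.7500)
F = F_att + ΣF_rep = (-6.7500,8.7500)
Δp = p'−p = (-0.8438,1.0938); α = Δx/Fx = (-27/32) / (-27/4) = 1/8
check: Δy/Fy = (35/32) / (35/4) = 1/8 ✓

α = 1/8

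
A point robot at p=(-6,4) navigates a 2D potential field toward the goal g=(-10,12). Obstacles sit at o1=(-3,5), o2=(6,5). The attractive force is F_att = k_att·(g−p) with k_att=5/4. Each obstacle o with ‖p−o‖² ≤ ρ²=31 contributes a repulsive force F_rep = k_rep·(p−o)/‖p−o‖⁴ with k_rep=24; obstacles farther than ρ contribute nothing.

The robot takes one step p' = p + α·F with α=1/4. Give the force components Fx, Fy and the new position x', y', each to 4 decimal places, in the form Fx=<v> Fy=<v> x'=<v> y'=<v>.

Fx=-5.7200 Fy=9.7600 x'=-7.4300 y'=6.4400

F_att = 5/4·(g−p) = 5/4·(-4,8) = (-5.0000,10.0000)
o1: d²=10 ≤ ρ²=31; F_rep = 24·(-3,-1)/10² = (-0.7200,-0.2400)
o2: d²=145 > ρ²=31 → inactive
F = F_att + ΣF_rep = (-5.7200,9.7600)
p' = p + 1/4·F = (-7.4300,6.4400)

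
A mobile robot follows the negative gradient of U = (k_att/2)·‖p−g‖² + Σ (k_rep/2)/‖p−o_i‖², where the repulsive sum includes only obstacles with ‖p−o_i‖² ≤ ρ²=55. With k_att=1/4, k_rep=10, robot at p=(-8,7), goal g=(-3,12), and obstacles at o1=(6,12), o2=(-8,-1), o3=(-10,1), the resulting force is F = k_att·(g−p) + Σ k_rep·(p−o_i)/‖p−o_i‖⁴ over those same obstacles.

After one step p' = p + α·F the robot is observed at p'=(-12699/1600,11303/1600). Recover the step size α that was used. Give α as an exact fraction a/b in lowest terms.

α = 1/20

F_att = 1/4·(g−p) = 1/4·(5,5) = (1.2500,1.2500)
o1: d²=221 > ρ²=55 → inactive
o2: d²=64 > ρ²=55 → inactive
o3: d²=40 ≤ ρ²=55; F_rep = 10·(2,6)/40² = (0.0125,0.0375)
F = F_att + ΣF_rep = (1.2625,1.2875)
Δp = p'−p = (0.0631,0.0644); α = Δx/Fx = (101/1600) / (101/80) = 1/20
check: Δy/Fy = (103/1600) / (103/80) = 1/20 ✓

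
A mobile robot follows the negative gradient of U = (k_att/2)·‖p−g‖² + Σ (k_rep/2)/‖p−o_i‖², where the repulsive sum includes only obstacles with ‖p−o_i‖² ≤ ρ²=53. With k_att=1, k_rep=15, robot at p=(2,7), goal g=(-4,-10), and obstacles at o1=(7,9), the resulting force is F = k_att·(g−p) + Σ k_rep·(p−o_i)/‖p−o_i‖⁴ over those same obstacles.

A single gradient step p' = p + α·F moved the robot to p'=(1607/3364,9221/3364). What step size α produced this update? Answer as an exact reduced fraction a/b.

F_att = 1·(g−p) = 1·(-6,-17) = (-6.0000,-17.0000)
o1: d²=29 ≤ ρ²=53; F_rep = 15·(-5,-2)/29² = (-0.0892,-0.0357)
F = F_att + ΣF_rep = (-6.0892,-17.0357)
Δp = p'−p = (-1.5223,-4.2589); α = Δx/Fx = (-5121/3364) / (-5121/841) = 1/4
check: Δy/Fy = (-14327/3364) / (-14327/841) = 1/4 ✓

α = 1/4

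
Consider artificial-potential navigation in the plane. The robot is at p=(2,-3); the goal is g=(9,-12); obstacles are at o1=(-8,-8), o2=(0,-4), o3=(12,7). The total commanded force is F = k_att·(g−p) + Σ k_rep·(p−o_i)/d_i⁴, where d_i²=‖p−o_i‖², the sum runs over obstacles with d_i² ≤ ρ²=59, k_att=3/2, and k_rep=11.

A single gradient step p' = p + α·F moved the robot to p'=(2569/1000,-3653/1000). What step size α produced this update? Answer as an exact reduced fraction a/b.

F_att = 3/2·(g−p) = 3/2·(7,-9) = (10.5000,-13.5000)
o1: d²=125 > ρ²=59 → inactive
o2: d²=5 ≤ ρ²=59; F_rep = 11·(2,1)/5² = (0.8800,0.4400)
o3: d²=200 > ρ²=59 → inactive
F = F_att + ΣF_rep = (11.3800,-13.0600)
Δp = p'−p = (0.5690,-0.6530); α = Δx/Fx = (569/1000) / (569/50) = 1/20
check: Δy/Fy = (-653/1000) / (-653/50) = 1/20 ✓

α = 1/20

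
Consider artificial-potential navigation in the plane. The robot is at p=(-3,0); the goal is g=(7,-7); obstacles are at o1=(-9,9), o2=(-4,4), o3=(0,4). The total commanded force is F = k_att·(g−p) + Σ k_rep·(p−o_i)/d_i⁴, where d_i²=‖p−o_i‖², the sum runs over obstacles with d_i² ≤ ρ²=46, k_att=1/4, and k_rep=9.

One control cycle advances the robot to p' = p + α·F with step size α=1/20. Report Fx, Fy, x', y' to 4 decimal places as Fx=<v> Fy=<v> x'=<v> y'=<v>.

Fx=2.4879 Fy=-1.9322 x'=-2.8756 y'=-0.0966

F_att = 1/4·(g−p) = 1/4·(10,-7) = (2.5000,-1.7500)
o1: d²=117 > ρ²=46 → inactive
o2: d²=17 ≤ ρ²=46; F_rep = 9·(1,-4)/17² = (0.0311,-0.1246)
o3: d²=25 ≤ ρ²=46; F_rep = 9·(-3,-4)/25² = (-0.0432,-0.0576)
F = F_att + ΣF_rep = (2.4879,-1.9322)
p' = p + 1/20·F = (-2.8756,-0.0966)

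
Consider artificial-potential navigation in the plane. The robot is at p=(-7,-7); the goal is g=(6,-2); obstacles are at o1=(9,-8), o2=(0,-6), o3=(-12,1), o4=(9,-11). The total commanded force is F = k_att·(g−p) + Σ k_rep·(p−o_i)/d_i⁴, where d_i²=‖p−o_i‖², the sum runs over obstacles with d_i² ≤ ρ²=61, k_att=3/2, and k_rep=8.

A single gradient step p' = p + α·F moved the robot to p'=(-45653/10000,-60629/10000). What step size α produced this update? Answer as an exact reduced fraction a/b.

α = 1/8

F_att = 3/2·(g−p) = 3/2·(13,5) = (19.5000,7.5000)
o1: d²=257 > ρ²=61 → inactive
o2: d²=50 ≤ ρ²=61; F_rep = 8·(-7,-1)/50² = (-0.0224,-0.0032)
o3: d²=89 > ρ²=61 → inactive
o4: d²=272 > ρ²=61 → inactive
F = F_att + ΣF_rep = (19.4776,7.4968)
Δp = p'−p = (2.4347,0.9371); α = Δx/Fx = (24347/10000) / (24347/1250) = 1/8
check: Δy/Fy = (9371/10000) / (9371/1250) = 1/8 ✓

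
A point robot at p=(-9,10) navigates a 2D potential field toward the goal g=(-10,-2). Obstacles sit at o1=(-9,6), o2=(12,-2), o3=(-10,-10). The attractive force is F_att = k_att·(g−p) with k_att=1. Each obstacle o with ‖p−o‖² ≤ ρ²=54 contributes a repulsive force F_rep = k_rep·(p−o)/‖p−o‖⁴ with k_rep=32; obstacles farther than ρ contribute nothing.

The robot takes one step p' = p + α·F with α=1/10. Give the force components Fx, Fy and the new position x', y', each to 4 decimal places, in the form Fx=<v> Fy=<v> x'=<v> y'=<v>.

F_att = 1·(g−p) = 1·(-1,-12) = (-1.0000,-12.0000)
o1: d²=16 ≤ ρ²=54; F_rep = 32·(0,4)/16² = (0.0000,0.5000)
o2: d²=585 > ρ²=54 → inactive
o3: d²=401 > ρ²=54 → inactive
F = F_att + ΣF_rep = (-1.0000,-11.5000)
p' = p + 1/10·F = (-9.1000,8.8500)

Fx=-1.0000 Fy=-11.5000 x'=-9.1000 y'=8.8500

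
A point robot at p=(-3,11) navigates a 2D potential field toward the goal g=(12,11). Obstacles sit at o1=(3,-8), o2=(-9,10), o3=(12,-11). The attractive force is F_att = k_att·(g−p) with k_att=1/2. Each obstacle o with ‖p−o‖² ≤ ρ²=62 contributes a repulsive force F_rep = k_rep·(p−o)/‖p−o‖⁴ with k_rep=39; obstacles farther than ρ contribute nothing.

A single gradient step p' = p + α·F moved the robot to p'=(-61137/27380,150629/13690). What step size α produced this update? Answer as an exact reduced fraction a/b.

F_att = 1/2·(g−p) = 1/2·(15,0) = (7.5000,0.0000)
o1: d²=397 > ρ²=62 → inactive
o2: d²=37 ≤ ρ²=62; F_rep = 39·(6,1)/37² = (0.1709,0.0285)
o3: d²=709 > ρ²=62 → inactive
F = F_att + ΣF_rep = (7.6709,0.0285)
Δp = p'−p = (0.7671,0.0028); α = Δx/Fx = (21003/27380) / (21003/2738) = 1/10
check: Δy/Fy = (39/13690) / (39/1369) = 1/10 ✓

α = 1/10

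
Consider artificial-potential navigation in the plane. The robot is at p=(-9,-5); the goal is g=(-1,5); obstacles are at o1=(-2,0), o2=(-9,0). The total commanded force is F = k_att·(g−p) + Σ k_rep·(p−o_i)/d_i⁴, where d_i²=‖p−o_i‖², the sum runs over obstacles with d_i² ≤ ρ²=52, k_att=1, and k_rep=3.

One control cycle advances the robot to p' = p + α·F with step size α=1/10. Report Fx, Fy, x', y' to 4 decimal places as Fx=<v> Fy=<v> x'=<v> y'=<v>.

Fx=8.0000 Fy=9.9760 x'=-8.2000 y'=-4.0024

F_att = 1·(g−p) = 1·(8,10) = (8.0000,10.0000)
o1: d²=74 > ρ²=52 → inactive
o2: d²=25 ≤ ρ²=52; F_rep = 3·(0,-5)/25² = (0.0000,-0.0240)
F = F_att + ΣF_rep = (8.0000,9.9760)
p' = p + 1/10·F = (-8.2000,-4.0024)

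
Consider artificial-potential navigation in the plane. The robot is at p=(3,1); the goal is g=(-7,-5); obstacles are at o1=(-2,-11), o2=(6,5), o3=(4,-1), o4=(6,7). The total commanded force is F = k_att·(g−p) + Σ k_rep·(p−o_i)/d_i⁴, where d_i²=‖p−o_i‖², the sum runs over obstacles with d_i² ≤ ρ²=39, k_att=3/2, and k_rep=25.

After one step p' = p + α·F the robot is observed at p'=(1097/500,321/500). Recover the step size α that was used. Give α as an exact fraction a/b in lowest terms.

α = 1/20

F_att = 3/2·(g−p) = 3/2·(-10,-6) = (-15.0000,-9.0000)
o1: d²=169 > ρ²=39 → inactive
o2: d²=25 ≤ ρ²=39; F_rep = 25·(-3,-4)/25² = (-0.1200,-0.1600)
o3: d²=5 ≤ ρ²=39; F_rep = 25·(-1,2)/5² = (-1.0000,2.0000)
o4: d²=45 > ρ²=39 → inactive
F = F_att + ΣF_rep = (-16.1200,-7.1600)
Δp = p'−p = (-0.8060,-0.3580); α = Δx/Fx = (-403/500) / (-403/25) = 1/20
check: Δy/Fy = (-179/500) / (-179/25) = 1/20 ✓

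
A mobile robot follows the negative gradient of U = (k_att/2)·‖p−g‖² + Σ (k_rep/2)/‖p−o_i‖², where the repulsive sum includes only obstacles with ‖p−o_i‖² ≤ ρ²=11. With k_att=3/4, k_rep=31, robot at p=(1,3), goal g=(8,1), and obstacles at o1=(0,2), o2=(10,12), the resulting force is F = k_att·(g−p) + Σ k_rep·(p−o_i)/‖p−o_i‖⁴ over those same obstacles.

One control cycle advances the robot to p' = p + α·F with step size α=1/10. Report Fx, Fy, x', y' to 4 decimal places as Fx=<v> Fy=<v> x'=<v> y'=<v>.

F_att = 3/4·(g−p) = 3/4·(7,-2) = (5.2500,-1.5000)
o1: d²=2 ≤ ρ²=11; F_rep = 31·(1,1)/2² = (7.7500,7.7500)
o2: d²=162 > ρ²=11 → inactive
F = F_att + ΣF_rep = (13.0000,6.2500)
p' = p + 1/10·F = (2.3000,3.6250)

Fx=13.0000 Fy=6.2500 x'=2.3000 y'=3.6250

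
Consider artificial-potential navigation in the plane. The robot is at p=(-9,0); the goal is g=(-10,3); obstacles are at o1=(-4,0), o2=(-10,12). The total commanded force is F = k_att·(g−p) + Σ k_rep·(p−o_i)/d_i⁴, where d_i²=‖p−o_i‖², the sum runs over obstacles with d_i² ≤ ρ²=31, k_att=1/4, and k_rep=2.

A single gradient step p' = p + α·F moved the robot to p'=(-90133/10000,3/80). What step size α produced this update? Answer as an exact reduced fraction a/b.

α = 1/20

F_att = 1/4·(g−p) = 1/4·(-1,3) = (-0.2500,0.7500)
o1: d²=25 ≤ ρ²=31; F_rep = 2·(-5,0)/25² = (-0.0160,0.0000)
o2: d²=145 > ρ²=31 → inactive
F = F_att + ΣF_rep = (-0.2660,0.7500)
Δp = p'−p = (-0.0133,0.0375); α = Δx/Fx = (-133/10000) / (-133/500) = 1/20
check: Δy/Fy = (3/80) / (3/4) = 1/20 ✓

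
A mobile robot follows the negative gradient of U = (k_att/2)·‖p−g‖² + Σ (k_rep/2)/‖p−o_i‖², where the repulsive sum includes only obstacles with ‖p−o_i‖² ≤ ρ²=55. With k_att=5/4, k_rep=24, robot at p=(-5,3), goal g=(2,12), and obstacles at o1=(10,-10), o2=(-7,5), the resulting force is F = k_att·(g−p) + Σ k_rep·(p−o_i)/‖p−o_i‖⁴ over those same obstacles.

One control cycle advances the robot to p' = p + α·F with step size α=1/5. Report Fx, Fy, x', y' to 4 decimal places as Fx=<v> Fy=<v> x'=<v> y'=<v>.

F_att = 5/4·(g−p) = 5/4·(7,9) = (8.7500,11.2500)
o1: d²=394 > ρ²=55 → inactive
o2: d²=8 ≤ ρ²=55; F_rep = 24·(2,-2)/8² = (0.7500,-0.7500)
F = F_att + ΣF_rep = (9.5000,10.5000)
p' = p + 1/5·F = (-3.1000,5.1000)

Fx=9.5000 Fy=10.5000 x'=-3.1000 y'=5.1000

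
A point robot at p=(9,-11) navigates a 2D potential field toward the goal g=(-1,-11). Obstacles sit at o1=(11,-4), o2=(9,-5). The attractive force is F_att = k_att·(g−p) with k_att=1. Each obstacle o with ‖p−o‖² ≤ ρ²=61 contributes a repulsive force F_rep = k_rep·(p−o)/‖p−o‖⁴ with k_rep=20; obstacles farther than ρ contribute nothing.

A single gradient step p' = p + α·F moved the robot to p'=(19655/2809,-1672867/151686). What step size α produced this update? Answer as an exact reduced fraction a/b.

F_att = 1·(g−p) = 1·(-10,0) = (-10.0000,0.0000)
o1: d²=53 ≤ ρ²=61; F_rep = 20·(-2,-7)/53² = (-0.0142,-0.0498)
o2: d²=36 ≤ ρ²=61; F_rep = 20·(0,-6)/36² = (0.0000,-0.0926)
F = F_att + ΣF_rep = (-10.0142,-0.1424)
Δp = p'−p = (-2.0028,-0.0285); α = Δx/Fx = (-5626/2809) / (-28130/2809) = 1/5
check: Δy/Fy = (-4321/151686) / (-21605/151686) = 1/5 ✓

α = 1/5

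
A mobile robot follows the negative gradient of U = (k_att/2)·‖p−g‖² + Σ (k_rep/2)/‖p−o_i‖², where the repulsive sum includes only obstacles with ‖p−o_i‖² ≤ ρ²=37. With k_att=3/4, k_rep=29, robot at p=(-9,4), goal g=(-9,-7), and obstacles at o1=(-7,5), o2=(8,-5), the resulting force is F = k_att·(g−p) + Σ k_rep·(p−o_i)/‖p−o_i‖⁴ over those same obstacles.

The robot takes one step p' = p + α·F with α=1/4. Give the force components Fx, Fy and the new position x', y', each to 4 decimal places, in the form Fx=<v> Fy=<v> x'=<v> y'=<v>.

F_att = 3/4·(g−p) = 3/4·(0,-11) = (0.0000,-8.2500)
o1: d²=5 ≤ ρ²=37; F_rep = 29·(-2,-1)/5² = (-2.3200,-1.1600)
o2: d²=370 > ρ²=37 → inactive
F = F_att + ΣF_rep = (-2.3200,-9.4100)
p' = p + 1/4·F = (-9.5800,1.6475)

Fx=-2.3200 Fy=-9.4100 x'=-9.5800 y'=1.6475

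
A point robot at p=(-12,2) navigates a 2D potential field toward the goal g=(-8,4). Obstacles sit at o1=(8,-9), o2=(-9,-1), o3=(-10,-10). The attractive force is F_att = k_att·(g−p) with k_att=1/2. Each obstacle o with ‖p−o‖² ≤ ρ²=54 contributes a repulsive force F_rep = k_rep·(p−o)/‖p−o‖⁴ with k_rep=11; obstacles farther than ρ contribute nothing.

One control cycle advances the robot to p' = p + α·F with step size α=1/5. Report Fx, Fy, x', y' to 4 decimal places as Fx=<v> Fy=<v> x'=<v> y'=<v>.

Fx=1.8981 Fy=1.1019 x'=-11.6204 y'=2.2204

F_att = 1/2·(g−p) = 1/2·(4,2) = (2.0000,1.0000)
o1: d²=521 > ρ²=54 → inactive
o2: d²=18 ≤ ρ²=54; F_rep = 11·(-3,3)/18² = (-0.1019,0.1019)
o3: d²=148 > ρ²=54 → inactive
F = F_att + ΣF_rep = (1.8981,1.1019)
p' = p + 1/5·F = (-11.6204,2.2204)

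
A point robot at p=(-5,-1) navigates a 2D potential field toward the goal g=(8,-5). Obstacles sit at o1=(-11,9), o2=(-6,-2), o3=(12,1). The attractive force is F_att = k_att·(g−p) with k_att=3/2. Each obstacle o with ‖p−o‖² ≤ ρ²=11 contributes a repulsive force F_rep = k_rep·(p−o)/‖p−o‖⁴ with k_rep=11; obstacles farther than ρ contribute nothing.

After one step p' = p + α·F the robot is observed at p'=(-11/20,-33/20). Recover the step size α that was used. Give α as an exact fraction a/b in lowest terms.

α = 1/5

F_att = 3/2·(g−p) = 3/2·(13,-4) = (19.5000,-6.0000)
o1: d²=136 > ρ²=11 → inactive
o2: d²=2 ≤ ρ²=11; F_rep = 11·(1,1)/2² = (2.7500,2.7500)
o3: d²=293 > ρ²=11 → inactive
F = F_att + ΣF_rep = (22.2500,-3.2500)
Δp = p'−p = (4.4500,-0.6500); α = Δx/Fx = (89/20) / (89/4) = 1/5
check: Δy/Fy = (-13/20) / (-13/4) = 1/5 ✓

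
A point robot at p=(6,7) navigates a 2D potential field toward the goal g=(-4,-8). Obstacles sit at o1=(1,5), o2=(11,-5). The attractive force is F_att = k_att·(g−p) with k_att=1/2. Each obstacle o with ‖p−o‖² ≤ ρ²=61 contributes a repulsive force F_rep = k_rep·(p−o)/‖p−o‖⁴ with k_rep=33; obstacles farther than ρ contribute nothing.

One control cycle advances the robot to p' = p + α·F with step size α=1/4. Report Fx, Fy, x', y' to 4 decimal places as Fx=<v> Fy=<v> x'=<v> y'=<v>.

Fx=-4.8038 Fy=-7.4215 x'=4.7990 y'=5.1446

F_att = 1/2·(g−p) = 1/2·(-10,-15) = (-5.0000,-7.5000)
o1: d²=29 ≤ ρ²=61; F_rep = 33·(5,2)/29² = (0.1962,0.0785)
o2: d²=169 > ρ²=61 → inactive
F = F_att + ΣF_rep = (-4.8038,-7.4215)
p' = p + 1/4·F = (4.7990,5.1446)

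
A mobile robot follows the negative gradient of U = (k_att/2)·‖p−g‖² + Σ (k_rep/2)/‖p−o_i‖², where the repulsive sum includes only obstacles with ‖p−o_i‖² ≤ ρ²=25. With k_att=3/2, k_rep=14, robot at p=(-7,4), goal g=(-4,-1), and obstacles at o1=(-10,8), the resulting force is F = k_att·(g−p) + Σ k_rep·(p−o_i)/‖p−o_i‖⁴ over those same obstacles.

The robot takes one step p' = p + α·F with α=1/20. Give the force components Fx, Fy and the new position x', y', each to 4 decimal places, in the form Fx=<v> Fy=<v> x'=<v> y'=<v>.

Fx=4.5672 Fy=-7.5896 x'=-6.7716 y'=3.6205

F_att = 3/2·(g−p) = 3/2·(3,-5) = (4.5000,-7.5000)
o1: d²=25 ≤ ρ²=25; F_rep = 14·(3,-4)/25² = (0.0672,-0.0896)
F = F_att + ΣF_rep = (4.5672,-7.5896)
p' = p + 1/20·F = (-6.7716,3.6205)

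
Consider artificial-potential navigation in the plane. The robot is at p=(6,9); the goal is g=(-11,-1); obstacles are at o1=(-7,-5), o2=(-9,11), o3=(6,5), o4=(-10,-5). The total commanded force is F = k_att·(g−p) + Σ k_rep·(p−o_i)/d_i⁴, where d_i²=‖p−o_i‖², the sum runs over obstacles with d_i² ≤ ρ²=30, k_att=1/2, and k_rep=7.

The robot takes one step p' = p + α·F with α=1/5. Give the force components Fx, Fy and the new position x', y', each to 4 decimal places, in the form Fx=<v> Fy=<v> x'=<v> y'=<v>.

Fx=-8.5000 Fy=-4.8906 x'=4.3000 y'=8.0219

F_att = 1/2·(g−p) = 1/2·(-17,-10) = (-8.5000,-5.0000)
o1: d²=365 > ρ²=30 → inactive
o2: d²=229 > ρ²=30 → inactive
o3: d²=16 ≤ ρ²=30; F_rep = 7·(0,4)/16² = (0.0000,0.1094)
o4: d²=452 > ρ²=30 → inactive
F = F_att + ΣF_rep = (-8.5000,-4.8906)
p' = p + 1/5·F = (4.3000,8.0219)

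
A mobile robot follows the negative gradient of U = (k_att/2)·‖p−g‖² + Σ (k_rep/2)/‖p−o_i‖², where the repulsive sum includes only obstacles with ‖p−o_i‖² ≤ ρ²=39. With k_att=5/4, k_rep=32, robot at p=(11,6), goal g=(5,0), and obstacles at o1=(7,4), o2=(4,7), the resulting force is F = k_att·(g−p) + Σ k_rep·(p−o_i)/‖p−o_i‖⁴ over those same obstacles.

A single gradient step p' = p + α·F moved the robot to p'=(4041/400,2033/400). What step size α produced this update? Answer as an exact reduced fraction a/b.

α = 1/8

F_att = 5/4·(g−p) = 5/4·(-6,-6) = (-7.5000,-7.5000)
o1: d²=20 ≤ ρ²=39; F_rep = 32·(4,2)/20² = (0.3200,0.1600)
o2: d²=50 > ρ²=39 → inactive
F = F_att + ΣF_rep = (-7.1800,-7.3400)
Δp = p'−p = (-0.8975,-0.9175); α = Δx/Fx = (-359/400) / (-359/50) = 1/8
check: Δy/Fy = (-367/400) / (-367/50) = 1/8 ✓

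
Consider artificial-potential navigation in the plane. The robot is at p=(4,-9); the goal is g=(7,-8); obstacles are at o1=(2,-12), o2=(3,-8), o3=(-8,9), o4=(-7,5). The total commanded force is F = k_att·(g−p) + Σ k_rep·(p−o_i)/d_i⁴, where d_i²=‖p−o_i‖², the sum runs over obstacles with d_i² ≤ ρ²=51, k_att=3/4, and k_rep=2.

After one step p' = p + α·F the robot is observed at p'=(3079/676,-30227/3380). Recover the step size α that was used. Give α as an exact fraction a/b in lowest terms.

F_att = 3/4·(g−p) = 3/4·(3,1) = (2.2500,0.7500)
o1: d²=13 ≤ ρ²=51; F_rep = 2·(2,3)/13² = (0.0237,0.0355)
o2: d²=2 ≤ ρ²=51; F_rep = 2·(1,-1)/2² = (0.5000,-0.5000)
o3: d²=468 > ρ²=51 → inactive
o4: d²=317 > ρ²=51 → inactive
F = F_att + ΣF_rep = (2.7737,0.2855)
Δp = p'−p = (0.5547,0.0571); α = Δx/Fx = (375/676) / (1875/676) = 1/5
check: Δy/Fy = (193/3380) / (193/676) = 1/5 ✓

α = 1/5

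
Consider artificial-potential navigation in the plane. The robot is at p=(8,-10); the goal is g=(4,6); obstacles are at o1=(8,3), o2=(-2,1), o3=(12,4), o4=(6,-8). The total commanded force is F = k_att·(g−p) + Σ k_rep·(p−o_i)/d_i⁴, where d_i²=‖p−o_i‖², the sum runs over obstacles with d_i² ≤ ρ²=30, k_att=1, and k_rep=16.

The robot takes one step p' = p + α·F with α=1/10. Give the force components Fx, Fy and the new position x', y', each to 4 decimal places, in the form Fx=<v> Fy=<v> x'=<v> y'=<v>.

F_att = 1·(g−p) = 1·(-4,16) = (-4.0000,16.0000)
o1: d²=169 > ρ²=30 → inactive
o2: d²=221 > ρ²=30 → inactive
o3: d²=212 > ρ²=30 → inactive
o4: d²=8 ≤ ρ²=30; F_rep = 16·(2,-2)/8² = (0.5000,-0.5000)
F = F_att + ΣF_rep = (-3.5000,15.5000)
p' = p + 1/10·F = (7.6500,-8.4500)

Fx=-3.5000 Fy=15.5000 x'=7.6500 y'=-8.4500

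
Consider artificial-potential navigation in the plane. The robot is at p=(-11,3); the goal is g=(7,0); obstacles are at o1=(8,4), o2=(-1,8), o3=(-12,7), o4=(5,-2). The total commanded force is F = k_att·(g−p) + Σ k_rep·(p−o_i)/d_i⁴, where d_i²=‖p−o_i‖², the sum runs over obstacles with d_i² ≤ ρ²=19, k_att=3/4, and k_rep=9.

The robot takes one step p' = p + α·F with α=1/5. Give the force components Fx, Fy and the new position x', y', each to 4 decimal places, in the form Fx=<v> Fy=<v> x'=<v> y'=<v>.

Fx=13.5311 Fy=-2.3746 x'=-8.2938 y'=2.5251

F_att = 3/4·(g−p) = 3/4·(18,-3) = (13.5000,-2.2500)
o1: d²=362 > ρ²=19 → inactive
o2: d²=125 > ρ²=19 → inactive
o3: d²=17 ≤ ρ²=19; F_rep = 9·(1,-4)/17² = (0.0311,-0.1246)
o4: d²=281 > ρ²=19 → inactive
F = F_att + ΣF_rep = (13.5311,-2.3746)
p' = p + 1/5·F = (-8.2938,2.5251)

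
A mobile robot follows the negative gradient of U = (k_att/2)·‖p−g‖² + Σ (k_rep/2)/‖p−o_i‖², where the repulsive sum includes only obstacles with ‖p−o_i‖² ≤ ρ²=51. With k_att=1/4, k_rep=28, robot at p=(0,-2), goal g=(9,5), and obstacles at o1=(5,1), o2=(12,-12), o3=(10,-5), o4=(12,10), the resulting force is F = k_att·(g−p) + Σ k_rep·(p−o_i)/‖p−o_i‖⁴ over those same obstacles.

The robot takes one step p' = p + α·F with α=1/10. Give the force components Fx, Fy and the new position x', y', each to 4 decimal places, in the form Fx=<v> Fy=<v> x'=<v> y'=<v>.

Fx=2.1289 Fy=1.6773 x'=0.2129 y'=-1.8323

F_att = 1/4·(g−p) = 1/4·(9,7) = (2.2500,1.7500)
o1: d²=34 ≤ ρ²=51; F_rep = 28·(-5,-3)/34² = (-0.1211,-0.0727)
o2: d²=244 > ρ²=51 → inactive
o3: d²=109 > ρ²=51 → inactive
o4: d²=288 > ρ²=51 → inactive
F = F_att + ΣF_rep = (2.1289,1.6773)
p' = p + 1/10·F = (0.2129,-1.8323)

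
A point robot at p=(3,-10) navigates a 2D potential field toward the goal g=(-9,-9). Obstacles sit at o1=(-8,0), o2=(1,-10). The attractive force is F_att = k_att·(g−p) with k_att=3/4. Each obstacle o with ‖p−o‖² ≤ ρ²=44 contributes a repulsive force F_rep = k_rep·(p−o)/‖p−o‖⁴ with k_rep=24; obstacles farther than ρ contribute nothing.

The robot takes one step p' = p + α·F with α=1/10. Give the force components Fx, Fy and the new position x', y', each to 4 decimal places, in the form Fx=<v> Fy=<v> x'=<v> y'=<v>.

Fx=-6.0000 Fy=0.7500 x'=2.4000 y'=-9.9250

F_att = 3/4·(g−p) = 3/4·(-12,1) = (-9.0000,0.7500)
o1: d²=221 > ρ²=44 → inactive
o2: d²=4 ≤ ρ²=44; F_rep = 24·(2,0)/4² = (3.0000,0.0000)
F = F_att + ΣF_rep = (-6.0000,0.7500)
p' = p + 1/10·F = (2.4000,-9.9250)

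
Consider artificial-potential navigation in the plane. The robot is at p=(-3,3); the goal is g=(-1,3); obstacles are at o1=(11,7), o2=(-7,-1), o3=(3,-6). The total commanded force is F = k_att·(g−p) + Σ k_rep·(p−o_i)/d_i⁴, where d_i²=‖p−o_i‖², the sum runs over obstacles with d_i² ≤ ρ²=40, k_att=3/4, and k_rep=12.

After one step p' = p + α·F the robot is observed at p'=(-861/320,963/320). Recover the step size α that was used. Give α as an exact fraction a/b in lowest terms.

α = 1/5

F_att = 3/4·(g−p) = 3/4·(2,0) = (1.5000,0.0000)
o1: d²=212 > ρ²=40 → inactive
o2: d²=32 ≤ ρ²=40; F_rep = 12·(4,4)/32² = (0.0469,0.0469)
o3: d²=117 > ρ²=40 → inactive
F = F_att + ΣF_rep = (1.5469,0.0469)
Δp = p'−p = (0.3094,0.0094); α = Δx/Fx = (99/320) / (99/64) = 1/5
check: Δy/Fy = (3/320) / (3/64) = 1/5 ✓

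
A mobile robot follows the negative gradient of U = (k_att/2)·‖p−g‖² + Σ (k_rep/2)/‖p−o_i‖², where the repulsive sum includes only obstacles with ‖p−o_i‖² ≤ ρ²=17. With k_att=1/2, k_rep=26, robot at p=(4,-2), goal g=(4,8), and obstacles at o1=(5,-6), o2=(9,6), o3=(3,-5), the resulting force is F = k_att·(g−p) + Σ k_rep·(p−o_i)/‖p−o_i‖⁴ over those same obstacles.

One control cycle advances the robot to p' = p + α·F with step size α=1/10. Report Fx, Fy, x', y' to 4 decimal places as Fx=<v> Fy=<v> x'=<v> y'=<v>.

F_att = 1/2·(g−p) = 1/2·(0,10) = (0.0000,5.0000)
o1: d²=17 ≤ ρ²=17; F_rep = 26·(-1,4)/17² = (-0.0900,0.3599)
o2: d²=89 > ρ²=17 → inactive
o3: d²=10 ≤ ρ²=17; F_rep = 26·(1,3)/10² = (0.2600,0.7800)
F = F_att + ΣF_rep = (0.1700,6.1399)
p' = p + 1/10·F = (4.0170,-1.3860)

Fx=0.1700 Fy=6.1399 x'=4.0170 y'=-1.3860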